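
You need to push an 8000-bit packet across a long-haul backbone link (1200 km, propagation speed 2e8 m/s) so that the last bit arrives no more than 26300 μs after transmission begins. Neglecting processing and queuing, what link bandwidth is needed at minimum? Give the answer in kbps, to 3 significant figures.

Propagation delay = 1200000 / 200000000 = 6000 μs.
Transmission budget = 26300 − 6000 = 20300 μs.
R ≥ L / t_tx = 8000 bits / 0.0203 s = 394 kbps.

394 kbps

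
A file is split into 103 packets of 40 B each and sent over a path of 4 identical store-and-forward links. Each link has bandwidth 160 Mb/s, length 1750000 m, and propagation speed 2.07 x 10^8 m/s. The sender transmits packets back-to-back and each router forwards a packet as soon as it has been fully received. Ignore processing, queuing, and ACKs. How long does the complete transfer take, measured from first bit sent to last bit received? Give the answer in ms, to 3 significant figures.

34.0 ms

Per-hop transmission t_tx = L/R = 320/160000000 = 0.002 ms.
Per-hop propagation t_prop = 1750000/2.07e+08 = 8.45411 ms.
Pipeline fill: first packet needs 4·t_tx to clear all hops; remaining 102 packets each add one t_tx.
Total = (4+103-1)·t_tx + 4·t_prop = 106·0.002 + 4·8.45411 = 34.0 ms.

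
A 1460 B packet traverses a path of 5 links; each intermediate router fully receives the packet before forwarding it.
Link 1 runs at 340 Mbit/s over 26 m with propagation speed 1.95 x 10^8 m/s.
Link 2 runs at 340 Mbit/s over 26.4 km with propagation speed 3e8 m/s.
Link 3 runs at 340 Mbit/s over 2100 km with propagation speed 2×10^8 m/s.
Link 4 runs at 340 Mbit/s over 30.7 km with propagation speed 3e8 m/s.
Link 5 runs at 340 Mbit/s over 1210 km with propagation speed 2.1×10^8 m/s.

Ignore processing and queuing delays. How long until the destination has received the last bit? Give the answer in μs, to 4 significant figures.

16620 μs

L = 1460 × 8 = 11680 bits.
Transmission delay per hop = L/R = 11680/340000000 = 34.3529 μs; 5 hops → 171.765 μs.
Propagation delays (d/s per hop): 0.133333, 88, 10500, 102.333, 5761.9 μs; sum = 16452.4 μs.
End-to-end = 16620 μs.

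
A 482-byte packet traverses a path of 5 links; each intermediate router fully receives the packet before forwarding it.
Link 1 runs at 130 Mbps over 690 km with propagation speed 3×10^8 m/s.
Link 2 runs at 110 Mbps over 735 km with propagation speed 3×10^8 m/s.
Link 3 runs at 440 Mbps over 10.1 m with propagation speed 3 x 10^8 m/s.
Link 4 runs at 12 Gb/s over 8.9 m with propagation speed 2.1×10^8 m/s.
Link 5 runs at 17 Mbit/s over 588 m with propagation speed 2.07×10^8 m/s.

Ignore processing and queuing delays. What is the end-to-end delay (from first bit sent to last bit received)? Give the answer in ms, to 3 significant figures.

L = 482 × 8 = 3856 bits.
Transmission delays (L/R per hop): 0.0296615, 0.0350545, 0.00876364, 0.000321333, 0.226824 ms; sum = 0.300625 ms.
Propagation delays (d/s per hop): 2.3, 2.45, 3.36667e-05, 4.2381e-05, 0.00284058 ms; sum = 4.75292 ms.
End-to-end = 5.05 ms.

5.05 ms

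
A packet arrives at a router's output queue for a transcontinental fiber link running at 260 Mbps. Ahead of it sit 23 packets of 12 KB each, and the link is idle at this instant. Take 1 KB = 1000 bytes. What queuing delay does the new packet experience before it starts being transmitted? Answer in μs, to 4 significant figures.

8492 μs

Each queued packet: L/R = 96000/260000000 = 369.231 μs.
23 queued → 8492.31 μs.
Queuing delay = 8492 μs.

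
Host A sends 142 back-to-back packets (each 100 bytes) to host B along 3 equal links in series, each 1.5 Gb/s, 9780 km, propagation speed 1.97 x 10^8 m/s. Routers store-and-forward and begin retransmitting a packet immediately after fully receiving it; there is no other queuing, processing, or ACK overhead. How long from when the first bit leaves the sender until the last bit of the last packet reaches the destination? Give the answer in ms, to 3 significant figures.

Per-hop transmission t_tx = L/R = 800/1500000000 = 0.000533333 ms.
Per-hop propagation t_prop = 9780000/197000000 = 49.6447 ms.
Pipeline fill: first packet needs 3·t_tx to clear all hops; remaining 141 packets each add one t_tx.
Total = (3+142-1)·t_tx + 3·t_prop = 144·0.000533333 + 3·49.6447 = 149 ms.

149 ms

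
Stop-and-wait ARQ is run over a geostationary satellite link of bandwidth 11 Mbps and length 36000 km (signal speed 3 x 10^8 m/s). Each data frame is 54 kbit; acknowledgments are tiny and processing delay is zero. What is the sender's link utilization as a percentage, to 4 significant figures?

2.004 %

t_tx = L/R = 54000/11000000 = 0.00490909 s.
t_prop = 36000000/300000000 = 0.12 s; RTT = 0.24 s.
Cycle = t_tx + RTT = 0.244909 s.
Utilization = t_tx / cycle = 0.00490909/0.244909 = 2.004 %.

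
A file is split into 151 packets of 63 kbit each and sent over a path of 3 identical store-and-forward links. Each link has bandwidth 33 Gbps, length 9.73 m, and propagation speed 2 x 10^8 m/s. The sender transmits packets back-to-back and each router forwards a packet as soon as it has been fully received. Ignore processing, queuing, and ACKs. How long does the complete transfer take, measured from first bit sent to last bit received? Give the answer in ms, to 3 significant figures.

Per-hop transmission t_tx = L/R = 63000/33000000000 = 0.00190909 ms.
Per-hop propagation t_prop = 9.73/200000000 = 4.865e-05 ms.
Pipeline fill: first packet needs 3·t_tx to clear all hops; remaining 150 packets each add one t_tx.
Total = (3+151-1)·t_tx + 3·t_prop = 153·0.00190909 + 3·4.865e-05 = 0.292 ms.

0.292 ms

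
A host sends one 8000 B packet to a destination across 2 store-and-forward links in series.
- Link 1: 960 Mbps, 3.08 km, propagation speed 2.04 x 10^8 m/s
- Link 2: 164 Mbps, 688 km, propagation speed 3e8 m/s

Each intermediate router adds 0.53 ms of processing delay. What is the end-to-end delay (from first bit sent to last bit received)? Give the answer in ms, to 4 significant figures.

3.295 ms

L = 8000 × 8 = 64000 bits.
Transmission delays (L/R per hop): 0.0666667, 0.390244 ms; sum = 0.456911 ms.
Propagation delays (d/s per hop): 0.015098, 2.29333 ms; sum = 2.30843 ms.
Processing at 1 router(s): 1 × 0.53 ms = 0.53 ms.
End-to-end = 3.295 ms.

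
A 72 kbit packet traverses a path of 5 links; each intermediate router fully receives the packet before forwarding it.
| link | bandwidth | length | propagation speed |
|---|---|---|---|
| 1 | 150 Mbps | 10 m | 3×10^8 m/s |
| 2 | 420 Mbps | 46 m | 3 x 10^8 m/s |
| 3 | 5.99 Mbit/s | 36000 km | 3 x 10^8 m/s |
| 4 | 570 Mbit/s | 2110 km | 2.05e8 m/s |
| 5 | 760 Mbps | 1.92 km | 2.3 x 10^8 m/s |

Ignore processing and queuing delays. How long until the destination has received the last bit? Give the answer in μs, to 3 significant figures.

143000 μs

L = 72000 bits.
Transmission delays (L/R per hop): 480, 171.429, 12020, 126.316, 94.7368 μs; sum = 12892.5 μs.
Propagation delays (d/s per hop): 0.0333333, 0.153333, 120000, 10292.7, 8.34783 μs; sum = 130301 μs.
End-to-end = 143000 μs.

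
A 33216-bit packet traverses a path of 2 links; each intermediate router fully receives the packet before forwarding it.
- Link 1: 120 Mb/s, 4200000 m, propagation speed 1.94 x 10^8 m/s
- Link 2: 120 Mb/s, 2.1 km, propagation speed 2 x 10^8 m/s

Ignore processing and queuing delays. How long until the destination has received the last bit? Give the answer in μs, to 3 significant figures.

22200 μs

Transmission delay per hop = L/R = 33216/120000000 = 276.8 μs; 2 hops → 553.6 μs.
Propagation delays (d/s per hop): 21649.5, 10.5 μs; sum = 21660 μs.
End-to-end = 22200 μs.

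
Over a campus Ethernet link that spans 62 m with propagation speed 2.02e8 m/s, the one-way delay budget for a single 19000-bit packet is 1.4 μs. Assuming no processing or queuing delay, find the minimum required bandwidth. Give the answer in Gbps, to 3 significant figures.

Propagation delay = 62 / 202000000 = 0.306931 μs.
Transmission budget = 1.4 − 0.306931 = 1.09307 μs.
R ≥ L / t_tx = 19000 bits / 1.09307e-06 s = 17.4 Gbps.

17.4 Gbps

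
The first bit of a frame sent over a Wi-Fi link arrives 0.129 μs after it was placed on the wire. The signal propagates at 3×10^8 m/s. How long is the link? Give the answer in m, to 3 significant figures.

d = s × t_prop = 300000000 × 1.29e-07 = 38.7 m.

38.7 m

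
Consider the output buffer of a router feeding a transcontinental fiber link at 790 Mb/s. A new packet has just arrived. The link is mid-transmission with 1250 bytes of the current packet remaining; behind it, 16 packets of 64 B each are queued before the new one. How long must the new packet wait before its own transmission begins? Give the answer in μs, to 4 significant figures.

23.03 μs

Each queued packet: L/R = 512/790000000 = 0.648101 μs.
16 queued → 10.3696 μs.
Plus remaining 10000 bits of current packet: 12.6582 μs.
Queuing delay = 23.03 μs.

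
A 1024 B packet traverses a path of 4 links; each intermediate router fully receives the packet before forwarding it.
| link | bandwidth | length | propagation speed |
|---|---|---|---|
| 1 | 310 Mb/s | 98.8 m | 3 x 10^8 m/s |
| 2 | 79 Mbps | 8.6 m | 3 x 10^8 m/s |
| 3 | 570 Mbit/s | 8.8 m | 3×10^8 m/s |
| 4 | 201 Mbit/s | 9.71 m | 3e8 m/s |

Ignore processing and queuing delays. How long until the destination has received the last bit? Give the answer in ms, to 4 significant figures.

L = 1024 × 8 = 8192 bits.
Transmission delays (L/R per hop): 0.0264258, 0.103696, 0.0143719, 0.0407562 ms; sum = 0.18525 ms.
Propagation delays (d/s per hop): 0.000329333, 2.86667e-05, 2.93333e-05, 3.23667e-05 ms; sum = 0.0004197 ms.
End-to-end = 0.1857 ms.

0.1857 ms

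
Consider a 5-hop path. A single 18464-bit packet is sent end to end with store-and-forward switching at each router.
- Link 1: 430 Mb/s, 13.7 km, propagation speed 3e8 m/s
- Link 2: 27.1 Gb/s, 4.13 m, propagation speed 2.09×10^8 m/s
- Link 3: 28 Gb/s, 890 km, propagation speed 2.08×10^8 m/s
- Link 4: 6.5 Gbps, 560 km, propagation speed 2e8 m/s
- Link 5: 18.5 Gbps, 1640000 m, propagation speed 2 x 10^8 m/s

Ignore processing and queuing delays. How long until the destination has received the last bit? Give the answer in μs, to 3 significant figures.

15400 μs

Transmission delays (L/R per hop): 42.9395, 0.681328, 0.659429, 2.84062, 0.998054 μs; sum = 48.119 μs.
Propagation delays (d/s per hop): 45.6667, 0.0197608, 4278.85, 2800, 8200 μs; sum = 15324.5 μs.
End-to-end = 15400 μs.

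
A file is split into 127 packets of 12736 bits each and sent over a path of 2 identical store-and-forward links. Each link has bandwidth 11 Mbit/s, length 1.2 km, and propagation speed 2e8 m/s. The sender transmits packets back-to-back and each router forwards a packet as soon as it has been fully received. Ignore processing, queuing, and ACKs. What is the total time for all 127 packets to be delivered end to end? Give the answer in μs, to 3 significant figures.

Per-hop transmission t_tx = L/R = 12736/11000000 = 1157.82 μs.
Per-hop propagation t_prop = 1200/200000000 = 6 μs.
Pipeline fill: first packet needs 2·t_tx to clear all hops; remaining 126 packets each add one t_tx.
Total = (2+127-1)·t_tx + 2·t_prop = 128·1157.82 + 2·6 = 148000 μs.

148000 μs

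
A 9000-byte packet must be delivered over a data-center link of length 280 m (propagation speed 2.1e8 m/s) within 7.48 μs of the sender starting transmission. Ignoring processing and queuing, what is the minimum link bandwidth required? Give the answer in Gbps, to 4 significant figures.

L = 72000 bits.
Propagation delay = 280 / 210000000 = 1.33333 μs.
Transmission budget = 7.48 − 1.33333 = 6.14667 μs.
R ≥ L / t_tx = 72000 bits / 6.14667e-06 s = 11.71 Gbps.

11.71 Gbps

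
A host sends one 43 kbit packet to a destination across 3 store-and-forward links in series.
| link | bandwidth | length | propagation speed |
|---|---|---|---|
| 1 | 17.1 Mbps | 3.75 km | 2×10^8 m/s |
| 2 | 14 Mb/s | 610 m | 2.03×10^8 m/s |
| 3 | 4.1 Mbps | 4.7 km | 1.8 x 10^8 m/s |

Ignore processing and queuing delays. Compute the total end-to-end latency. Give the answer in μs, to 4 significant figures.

L = 43000 bits.
Transmission delays (L/R per hop): 2514.62, 3071.43, 10487.8 μs; sum = 16073.9 μs.
Propagation delays (d/s per hop): 18.75, 3.00493, 26.1111 μs; sum = 47.866 μs.
End-to-end = 16120 μs.

16120 μs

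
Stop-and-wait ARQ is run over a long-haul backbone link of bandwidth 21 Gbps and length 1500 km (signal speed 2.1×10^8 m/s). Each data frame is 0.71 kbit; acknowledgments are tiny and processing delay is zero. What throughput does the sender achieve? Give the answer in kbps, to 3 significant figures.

t_tx = L/R = 710/21000000000 = 3.38095e-08 s.
t_prop = 1500000/210000000 = 0.00714286 s; RTT = 0.0142857 s.
Cycle = t_tx + RTT = 0.0142857 s.
Throughput = L / cycle = 710 / 0.0142857 = 49.7 kbps.

49.7 kbps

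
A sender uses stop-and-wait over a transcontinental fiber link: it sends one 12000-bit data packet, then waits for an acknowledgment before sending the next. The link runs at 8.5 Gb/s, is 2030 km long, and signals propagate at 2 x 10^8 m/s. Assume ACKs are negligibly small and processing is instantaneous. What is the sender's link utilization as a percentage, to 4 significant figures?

0.006954 %

t_tx = L/R = 12000/8500000000 = 1.41176e-06 s.
t_prop = 2030000/200000000 = 0.01015 s; RTT = 0.0203 s.
Cycle = t_tx + RTT = 0.0203014 s.
Utilization = t_tx / cycle = 1.41176e-06/0.0203014 = 0.006954 %.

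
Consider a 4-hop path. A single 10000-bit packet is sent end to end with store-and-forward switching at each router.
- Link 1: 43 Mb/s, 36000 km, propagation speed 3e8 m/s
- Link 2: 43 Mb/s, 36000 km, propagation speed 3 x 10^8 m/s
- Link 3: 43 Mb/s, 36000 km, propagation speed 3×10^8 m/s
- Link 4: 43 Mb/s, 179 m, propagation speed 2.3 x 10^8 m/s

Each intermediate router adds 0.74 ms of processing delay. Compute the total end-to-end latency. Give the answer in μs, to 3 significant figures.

363000 μs

Transmission delay per hop = L/R = 10000/43000000 = 232.558 μs; 4 hops → 930.233 μs.
Propagation delays (d/s per hop): 120000, 120000, 120000, 0.778261 μs; sum = 360001 μs.
Processing at 3 router(s): 3 × 0.74 ms = 2220 μs.
End-to-end = 363000 μs.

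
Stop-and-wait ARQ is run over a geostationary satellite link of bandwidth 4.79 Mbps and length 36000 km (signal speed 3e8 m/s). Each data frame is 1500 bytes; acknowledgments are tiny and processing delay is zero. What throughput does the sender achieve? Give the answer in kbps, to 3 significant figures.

t_tx = L/R = 12000/4790000 = 0.00250522 s.
t_prop = 36000000/300000000 = 0.12 s; RTT = 0.24 s.
Cycle = t_tx + RTT = 0.242505 s.
Throughput = L / cycle = 12000 / 0.242505 = 49.5 kbps.

49.5 kbps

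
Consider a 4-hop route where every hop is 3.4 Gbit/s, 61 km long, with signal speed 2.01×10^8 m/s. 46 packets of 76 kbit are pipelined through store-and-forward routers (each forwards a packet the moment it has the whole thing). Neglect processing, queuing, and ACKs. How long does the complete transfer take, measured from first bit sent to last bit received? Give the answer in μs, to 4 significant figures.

2309 μs

Per-hop transmission t_tx = L/R = 76000/3400000000 = 22.3529 μs.
Per-hop propagation t_prop = 61000/2.01e+08 = 303.483 μs.
Pipeline fill: first packet needs 4·t_tx to clear all hops; remaining 45 packets each add one t_tx.
Total = (4+46-1)·t_tx + 4·t_prop = 49·22.3529 + 4·303.483 = 2309 μs.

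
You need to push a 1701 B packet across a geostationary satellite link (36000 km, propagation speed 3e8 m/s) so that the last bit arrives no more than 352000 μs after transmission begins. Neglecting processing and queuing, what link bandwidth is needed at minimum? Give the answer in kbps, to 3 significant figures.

L = 13608 bits.
Propagation delay = 36000000 / 300000000 = 120000 μs.
Transmission budget = 352000 − 120000 = 232000 μs.
R ≥ L / t_tx = 13608 bits / 0.232 s = 58.7 kbps.

58.7 kbps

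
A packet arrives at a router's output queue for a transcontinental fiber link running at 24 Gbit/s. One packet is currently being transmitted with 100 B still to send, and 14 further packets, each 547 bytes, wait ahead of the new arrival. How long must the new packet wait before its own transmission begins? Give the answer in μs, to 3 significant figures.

Each queued packet: L/R = 4376/24000000000 = 0.182333 μs.
14 queued → 2.55267 μs.
Plus remaining 800 bits of current packet: 0.0333333 μs.
Queuing delay = 2.59 μs.

2.59 μs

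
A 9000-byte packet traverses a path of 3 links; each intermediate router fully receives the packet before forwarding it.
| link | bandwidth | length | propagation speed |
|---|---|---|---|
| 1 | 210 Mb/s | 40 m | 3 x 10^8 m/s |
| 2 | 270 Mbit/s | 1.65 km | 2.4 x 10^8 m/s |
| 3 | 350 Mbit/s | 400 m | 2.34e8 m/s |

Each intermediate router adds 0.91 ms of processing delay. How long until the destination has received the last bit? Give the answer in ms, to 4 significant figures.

L = 9000 × 8 = 72000 bits.
Transmission delays (L/R per hop): 0.342857, 0.266667, 0.205714 ms; sum = 0.815238 ms.
Propagation delays (d/s per hop): 0.000133333, 0.006875, 0.0017094 ms; sum = 0.00871774 ms.
Processing at 2 router(s): 2 × 0.91 ms = 1.82 ms.
End-to-end = 2.644 ms.

2.644 ms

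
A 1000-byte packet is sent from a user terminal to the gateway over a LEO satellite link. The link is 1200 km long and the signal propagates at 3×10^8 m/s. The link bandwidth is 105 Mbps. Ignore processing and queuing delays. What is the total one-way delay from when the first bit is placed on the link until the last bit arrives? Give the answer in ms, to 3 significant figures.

4.08 ms

L = 1000 × 8 = 8000 bits.
Transmission delay = L/R = 8000 / 105000000 = 0.0761905 ms.
Propagation delay = d/s = 1200000 m / 300000000 m/s = 4 ms.
Total = 4.08 ms.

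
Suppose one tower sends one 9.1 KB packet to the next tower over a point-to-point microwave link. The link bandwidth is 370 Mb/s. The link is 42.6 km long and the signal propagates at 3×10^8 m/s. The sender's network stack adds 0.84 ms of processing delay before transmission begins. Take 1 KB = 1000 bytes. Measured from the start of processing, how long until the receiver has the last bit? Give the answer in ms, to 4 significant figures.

1.179 ms

L = 72800 bits.
Transmission delay = L/R = 72800 / 370000000 = 0.196757 ms.
Propagation delay = d/s = 42600 m / 300000000 m/s = 0.142 ms.
Plus processing delay 0.84 ms = 0.84 ms.
Total = 1.179 ms.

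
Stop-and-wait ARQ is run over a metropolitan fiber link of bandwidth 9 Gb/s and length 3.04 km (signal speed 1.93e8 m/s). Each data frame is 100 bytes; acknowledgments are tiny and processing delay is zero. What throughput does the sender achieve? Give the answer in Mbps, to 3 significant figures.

25.3 Mbps

t_tx = L/R = 800/9000000000 = 8.88889e-08 s.
t_prop = 3040/193000000 = 1.57513e-05 s; RTT = 3.15026e-05 s.
Cycle = t_tx + RTT = 3.15915e-05 s.
Throughput = L / cycle = 800 / 3.15915e-05 = 25.3 Mbps.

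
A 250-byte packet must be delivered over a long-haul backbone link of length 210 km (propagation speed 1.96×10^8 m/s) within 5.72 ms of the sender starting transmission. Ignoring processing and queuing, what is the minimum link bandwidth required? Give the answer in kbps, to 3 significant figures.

430 kbps

L = 2000 bits.
Propagation delay = 210000 / 196000000 = 1.07143 ms.
Transmission budget = 5.72 − 1.07143 = 4.64857 ms.
R ≥ L / t_tx = 2000 bits / 0.00464857 s = 430 kbps.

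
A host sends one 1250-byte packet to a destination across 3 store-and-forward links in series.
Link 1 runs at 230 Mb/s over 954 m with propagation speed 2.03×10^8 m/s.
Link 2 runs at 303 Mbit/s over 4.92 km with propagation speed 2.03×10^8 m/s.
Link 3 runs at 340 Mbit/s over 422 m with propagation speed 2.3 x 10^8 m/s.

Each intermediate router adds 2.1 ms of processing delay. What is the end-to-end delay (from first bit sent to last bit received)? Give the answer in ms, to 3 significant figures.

L = 1250 × 8 = 10000 bits.
Transmission delays (L/R per hop): 0.0434783, 0.0330033, 0.0294118 ms; sum = 0.105893 ms.
Propagation delays (d/s per hop): 0.00469951, 0.0242365, 0.00183478 ms; sum = 0.0307707 ms.
Processing at 2 router(s): 2 × 2.1 ms = 4.2 ms.
End-to-end = 4.34 ms.

4.34 ms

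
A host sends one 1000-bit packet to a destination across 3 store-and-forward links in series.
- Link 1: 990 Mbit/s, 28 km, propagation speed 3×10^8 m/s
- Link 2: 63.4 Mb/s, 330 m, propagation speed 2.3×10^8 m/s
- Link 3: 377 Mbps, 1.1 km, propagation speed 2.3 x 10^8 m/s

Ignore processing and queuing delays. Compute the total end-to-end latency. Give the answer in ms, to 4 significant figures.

Transmission delays (L/R per hop): 0.0010101, 0.0157729, 0.00265252 ms; sum = 0.0194355 ms.
Propagation delays (d/s per hop): 0.0933333, 0.00143478, 0.00478261 ms; sum = 0.0995507 ms.
End-to-end = 0.1190 ms.

0.1190 ms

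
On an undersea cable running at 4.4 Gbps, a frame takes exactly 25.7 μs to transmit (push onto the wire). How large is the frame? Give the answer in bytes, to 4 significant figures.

L = R × t_tx = 4400000000 b/s × 2.57e-05 s = 113080 bits.
In bytes: 113080 / 8 = 14140 bytes.

14140 bytes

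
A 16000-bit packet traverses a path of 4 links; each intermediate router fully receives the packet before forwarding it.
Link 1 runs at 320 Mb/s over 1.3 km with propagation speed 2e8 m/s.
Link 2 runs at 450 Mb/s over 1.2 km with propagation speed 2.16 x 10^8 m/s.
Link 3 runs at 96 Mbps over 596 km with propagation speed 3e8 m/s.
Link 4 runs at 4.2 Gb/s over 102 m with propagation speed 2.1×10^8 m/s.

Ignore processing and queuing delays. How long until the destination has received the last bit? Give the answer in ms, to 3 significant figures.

2.26 ms

Transmission delays (L/R per hop): 0.05, 0.0355556, 0.166667, 0.00380952 ms; sum = 0.256032 ms.
Propagation delays (d/s per hop): 0.0065, 0.00555556, 1.98667, 0.000485714 ms; sum = 1.99921 ms.
End-to-end = 2.26 ms.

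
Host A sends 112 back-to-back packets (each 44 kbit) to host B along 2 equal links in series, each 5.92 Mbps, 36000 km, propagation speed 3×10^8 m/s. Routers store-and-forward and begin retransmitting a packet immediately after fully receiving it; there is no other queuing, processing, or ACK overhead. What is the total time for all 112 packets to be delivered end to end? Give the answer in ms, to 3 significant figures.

Per-hop transmission t_tx = L/R = 44000/5920000 = 7.43243 ms.
Per-hop propagation t_prop = 36000000/300000000 = 120 ms.
Pipeline fill: first packet needs 2·t_tx to clear all hops; remaining 111 packets each add one t_tx.
Total = (2+112-1)·t_tx + 2·t_prop = 113·7.43243 + 2·120 = 1080 ms.

1080 ms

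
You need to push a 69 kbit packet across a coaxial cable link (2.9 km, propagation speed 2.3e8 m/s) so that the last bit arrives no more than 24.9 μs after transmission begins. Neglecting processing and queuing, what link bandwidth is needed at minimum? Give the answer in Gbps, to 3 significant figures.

5.61 Gbps

Propagation delay = 2900 / 2.3e+08 = 12.6087 μs.
Transmission budget = 24.9 − 12.6087 = 12.2913 μs.
R ≥ L / t_tx = 69000 bits / 1.22913e-05 s = 5.61 Gbps.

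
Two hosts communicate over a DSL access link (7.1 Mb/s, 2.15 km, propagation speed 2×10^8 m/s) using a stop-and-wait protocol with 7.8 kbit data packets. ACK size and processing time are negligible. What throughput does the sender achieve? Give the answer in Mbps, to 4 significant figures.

t_tx = L/R = 7800/7100000 = 0.00109859 s.
t_prop = 2150/200000000 = 1.075e-05 s; RTT = 2.15e-05 s.
Cycle = t_tx + RTT = 0.00112009 s.
Throughput = L / cycle = 7800 / 0.00112009 = 6.964 Mbps.

6.964 Mbps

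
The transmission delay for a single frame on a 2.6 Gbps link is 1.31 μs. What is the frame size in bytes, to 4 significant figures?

L = R × t_tx = 2600000000 b/s × 1.31e-06 s = 3406 bits.
In bytes: 3406 / 8 = 425.8 bytes.

425.8 bytes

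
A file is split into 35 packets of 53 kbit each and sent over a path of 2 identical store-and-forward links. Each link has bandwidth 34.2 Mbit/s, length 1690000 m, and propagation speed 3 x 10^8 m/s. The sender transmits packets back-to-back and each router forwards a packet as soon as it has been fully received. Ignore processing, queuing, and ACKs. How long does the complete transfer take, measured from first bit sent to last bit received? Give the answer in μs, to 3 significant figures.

67100 μs

Per-hop transmission t_tx = L/R = 53000/34200000 = 1549.71 μs.
Per-hop propagation t_prop = 1690000/300000000 = 5633.33 μs.
Pipeline fill: first packet needs 2·t_tx to clear all hops; remaining 34 packets each add one t_tx.
Total = (2+35-1)·t_tx + 2·t_prop = 36·1549.71 + 2·5633.33 = 67100 μs.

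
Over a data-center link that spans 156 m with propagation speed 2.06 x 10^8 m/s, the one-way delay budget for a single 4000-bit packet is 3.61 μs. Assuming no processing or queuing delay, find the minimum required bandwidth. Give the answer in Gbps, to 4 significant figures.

1.402 Gbps

Propagation delay = 156 / 206000000 = 0.757282 μs.
Transmission budget = 3.61 − 0.757282 = 2.85272 μs.
R ≥ L / t_tx = 4000 bits / 2.85272e-06 s = 1.402 Gbps.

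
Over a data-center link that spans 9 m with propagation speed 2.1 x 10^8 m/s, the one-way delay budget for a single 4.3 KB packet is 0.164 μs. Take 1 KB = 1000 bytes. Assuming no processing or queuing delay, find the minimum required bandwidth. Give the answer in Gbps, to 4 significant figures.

L = 34400 bits.
Propagation delay = 9 / 210000000 = 0.0428571 μs.
Transmission budget = 0.164 − 0.0428571 = 0.121143 μs.
R ≥ L / t_tx = 34400 bits / 1.21143e-07 s = 284.0 Gbps.

284.0 Gbps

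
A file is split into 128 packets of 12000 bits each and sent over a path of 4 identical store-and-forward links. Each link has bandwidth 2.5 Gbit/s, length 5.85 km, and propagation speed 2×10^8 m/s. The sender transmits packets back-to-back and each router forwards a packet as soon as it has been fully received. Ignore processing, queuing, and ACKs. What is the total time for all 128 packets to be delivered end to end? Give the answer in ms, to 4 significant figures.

0.7458 ms

Per-hop transmission t_tx = L/R = 12000/2500000000 = 0.0048 ms.
Per-hop propagation t_prop = 5850/200000000 = 0.02925 ms.
Pipeline fill: first packet needs 4·t_tx to clear all hops; remaining 127 packets each add one t_tx.
Total = (4+128-1)·t_tx + 4·t_prop = 131·0.0048 + 4·0.02925 = 0.7458 ms.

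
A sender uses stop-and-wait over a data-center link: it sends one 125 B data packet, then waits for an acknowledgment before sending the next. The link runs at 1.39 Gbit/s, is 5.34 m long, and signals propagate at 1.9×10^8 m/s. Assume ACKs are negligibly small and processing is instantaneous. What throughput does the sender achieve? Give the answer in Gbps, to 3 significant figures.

1.29 Gbps

t_tx = L/R = 1000/1390000000 = 7.19424e-07 s.
t_prop = 5.34/190000000 = 2.81053e-08 s; RTT = 5.62105e-08 s.
Cycle = t_tx + RTT = 7.75635e-07 s.
Throughput = L / cycle = 1000 / 7.75635e-07 = 1.29 Gbps.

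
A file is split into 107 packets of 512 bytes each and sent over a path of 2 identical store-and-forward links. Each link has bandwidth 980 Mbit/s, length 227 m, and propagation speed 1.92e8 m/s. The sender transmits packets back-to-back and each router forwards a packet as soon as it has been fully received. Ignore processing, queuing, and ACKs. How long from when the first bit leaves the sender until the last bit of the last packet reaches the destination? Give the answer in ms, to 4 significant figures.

Per-hop transmission t_tx = L/R = 4096/980000000 = 0.00417959 ms.
Per-hop propagation t_prop = 227/192000000 = 0.00118229 ms.
Pipeline fill: first packet needs 2·t_tx to clear all hops; remaining 106 packets each add one t_tx.
Total = (2+107-1)·t_tx + 2·t_prop = 108·0.00417959 + 2·0.00118229 = 0.4538 ms.

0.4538 ms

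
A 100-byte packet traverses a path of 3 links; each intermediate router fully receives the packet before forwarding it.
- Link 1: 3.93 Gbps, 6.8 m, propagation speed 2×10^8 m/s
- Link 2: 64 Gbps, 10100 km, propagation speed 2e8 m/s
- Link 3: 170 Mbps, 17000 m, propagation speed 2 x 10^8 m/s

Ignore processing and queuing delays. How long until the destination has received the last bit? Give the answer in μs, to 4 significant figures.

L = 100 × 8 = 800 bits.
Transmission delays (L/R per hop): 0.203562, 0.0125, 4.70588 μs; sum = 4.92194 μs.
Propagation delays (d/s per hop): 0.034, 50500, 85 μs; sum = 50585 μs.
End-to-end = 50590 μs.

50590 μs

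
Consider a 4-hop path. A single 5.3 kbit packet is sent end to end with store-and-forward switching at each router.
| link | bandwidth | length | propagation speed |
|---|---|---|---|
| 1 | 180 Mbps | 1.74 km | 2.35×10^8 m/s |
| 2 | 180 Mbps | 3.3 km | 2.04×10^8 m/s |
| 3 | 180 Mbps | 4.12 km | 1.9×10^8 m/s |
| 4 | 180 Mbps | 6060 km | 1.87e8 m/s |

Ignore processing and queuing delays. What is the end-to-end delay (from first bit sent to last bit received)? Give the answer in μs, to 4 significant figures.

32570 μs

L = 5300 bits.
Transmission delay per hop = L/R = 5300/180000000 = 29.4444 μs; 4 hops → 117.778 μs.
Propagation delays (d/s per hop): 7.40426, 16.1765, 21.6842, 32406.4 μs; sum = 32451.7 μs.
End-to-end = 32570 μs.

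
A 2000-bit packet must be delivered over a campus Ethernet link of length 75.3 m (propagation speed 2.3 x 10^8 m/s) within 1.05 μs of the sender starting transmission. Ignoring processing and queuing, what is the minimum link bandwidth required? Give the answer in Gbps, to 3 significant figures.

2.77 Gbps

Propagation delay = 75.3 / 2.3e+08 = 0.327391 μs.
Transmission budget = 1.05 − 0.327391 = 0.722609 μs.
R ≥ L / t_tx = 2000 bits / 7.22609e-07 s = 2.77 Gbps.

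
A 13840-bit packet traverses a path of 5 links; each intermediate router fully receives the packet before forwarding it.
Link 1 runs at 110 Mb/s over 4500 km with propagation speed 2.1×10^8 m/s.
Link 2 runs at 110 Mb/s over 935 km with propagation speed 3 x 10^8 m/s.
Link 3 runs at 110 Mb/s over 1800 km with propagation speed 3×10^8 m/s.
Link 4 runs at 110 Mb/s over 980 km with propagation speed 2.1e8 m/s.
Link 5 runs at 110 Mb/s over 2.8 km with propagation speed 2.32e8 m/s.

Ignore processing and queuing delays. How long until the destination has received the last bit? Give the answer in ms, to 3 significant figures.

35.9 ms

Transmission delay per hop = L/R = 13840/110000000 = 0.125818 ms; 5 hops → 0.629091 ms.
Propagation delays (d/s per hop): 21.4286, 3.11667, 6, 4.66667, 0.012069 ms; sum = 35.224 ms.
End-to-end = 35.9 ms.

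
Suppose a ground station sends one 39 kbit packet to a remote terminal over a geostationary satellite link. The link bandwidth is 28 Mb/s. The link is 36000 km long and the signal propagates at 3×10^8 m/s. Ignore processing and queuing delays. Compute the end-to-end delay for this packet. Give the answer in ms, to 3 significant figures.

121 ms

L = 39000 bits.
Transmission delay = L/R = 39000 / 28000000 = 1.39286 ms.
Propagation delay = d/s = 36000000 m / 300000000 m/s = 120 ms.
Total = 121 ms.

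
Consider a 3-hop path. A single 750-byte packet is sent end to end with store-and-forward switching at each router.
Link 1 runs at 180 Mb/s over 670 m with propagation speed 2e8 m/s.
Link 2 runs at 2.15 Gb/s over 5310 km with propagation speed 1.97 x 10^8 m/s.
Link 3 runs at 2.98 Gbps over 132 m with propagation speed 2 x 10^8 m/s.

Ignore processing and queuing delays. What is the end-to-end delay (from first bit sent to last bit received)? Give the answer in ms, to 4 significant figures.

27.00 ms

L = 750 × 8 = 6000 bits.
Transmission delays (L/R per hop): 0.0333333, 0.0027907, 0.00201342 ms; sum = 0.0381375 ms.
Propagation delays (d/s per hop): 0.00335, 26.9543, 0.00066 ms; sum = 26.9583 ms.
End-to-end = 27.00 ms.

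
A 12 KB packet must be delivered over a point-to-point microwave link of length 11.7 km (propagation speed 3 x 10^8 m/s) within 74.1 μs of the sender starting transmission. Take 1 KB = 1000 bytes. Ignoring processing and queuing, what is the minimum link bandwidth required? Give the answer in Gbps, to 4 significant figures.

2.735 Gbps

L = 96000 bits.
Propagation delay = 11700 / 300000000 = 39 μs.
Transmission budget = 74.1 − 39 = 35.1 μs.
R ≥ L / t_tx = 96000 bits / 3.51e-05 s = 2.735 Gbps.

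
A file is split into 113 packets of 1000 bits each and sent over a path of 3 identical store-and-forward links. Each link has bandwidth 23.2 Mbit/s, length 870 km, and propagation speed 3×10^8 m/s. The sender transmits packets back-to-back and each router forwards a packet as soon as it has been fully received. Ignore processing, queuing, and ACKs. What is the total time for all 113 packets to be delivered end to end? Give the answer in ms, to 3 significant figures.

Per-hop transmission t_tx = L/R = 1000/23200000 = 0.0431034 ms.
Per-hop propagation t_prop = 870000/300000000 = 2.9 ms.
Pipeline fill: first packet needs 3·t_tx to clear all hops; remaining 112 packets each add one t_tx.
Total = (3+113-1)·t_tx + 3·t_prop = 115·0.0431034 + 3·2.9 = 13.7 ms.

13.7 ms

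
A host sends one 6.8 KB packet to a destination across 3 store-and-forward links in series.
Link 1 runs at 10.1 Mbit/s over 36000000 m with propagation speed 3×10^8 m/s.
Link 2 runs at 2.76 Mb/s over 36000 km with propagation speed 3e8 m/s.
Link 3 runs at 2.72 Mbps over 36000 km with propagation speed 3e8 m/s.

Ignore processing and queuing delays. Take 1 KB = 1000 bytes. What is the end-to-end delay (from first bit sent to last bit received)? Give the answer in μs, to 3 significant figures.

L = 54400 bits.
Transmission delays (L/R per hop): 5386.14, 19710.1, 20000 μs; sum = 45096.3 μs.
Propagation delays (d/s per hop): 120000, 120000, 120000 μs; sum = 360000 μs.
End-to-end = 405000 μs.

405000 μs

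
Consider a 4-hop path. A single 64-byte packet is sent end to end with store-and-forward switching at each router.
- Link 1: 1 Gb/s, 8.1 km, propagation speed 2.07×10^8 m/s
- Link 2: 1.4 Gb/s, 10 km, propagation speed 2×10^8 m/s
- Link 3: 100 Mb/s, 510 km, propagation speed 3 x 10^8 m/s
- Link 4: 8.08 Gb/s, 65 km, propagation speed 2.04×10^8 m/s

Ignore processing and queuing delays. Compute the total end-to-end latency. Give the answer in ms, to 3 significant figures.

L = 64 × 8 = 512 bits.
Transmission delays (L/R per hop): 0.000512, 0.000365714, 0.00512, 6.33663e-05 ms; sum = 0.00606108 ms.
Propagation delays (d/s per hop): 0.0391304, 0.05, 1.7, 0.318627 ms; sum = 2.10776 ms.
End-to-end = 2.11 ms.

2.11 ms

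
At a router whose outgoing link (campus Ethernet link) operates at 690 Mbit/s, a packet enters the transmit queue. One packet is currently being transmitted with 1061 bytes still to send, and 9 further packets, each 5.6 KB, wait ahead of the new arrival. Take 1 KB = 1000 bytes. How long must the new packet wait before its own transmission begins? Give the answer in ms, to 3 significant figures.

Each queued packet: L/R = 44800/690000000 = 0.0649275 ms.
9 queued → 0.584348 ms.
Plus remaining 8488 bits of current packet: 0.0123014 ms.
Queuing delay = 0.597 ms.

0.597 ms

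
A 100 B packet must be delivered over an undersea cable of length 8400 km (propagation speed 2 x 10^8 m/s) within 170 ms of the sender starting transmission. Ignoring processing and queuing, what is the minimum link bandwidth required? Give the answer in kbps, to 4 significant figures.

L = 800 bits.
Propagation delay = 8400000 / 200000000 = 42 ms.
Transmission budget = 170 − 42 = 128 ms.
R ≥ L / t_tx = 800 bits / 0.128 s = 6.250 kbps.

6.250 kbps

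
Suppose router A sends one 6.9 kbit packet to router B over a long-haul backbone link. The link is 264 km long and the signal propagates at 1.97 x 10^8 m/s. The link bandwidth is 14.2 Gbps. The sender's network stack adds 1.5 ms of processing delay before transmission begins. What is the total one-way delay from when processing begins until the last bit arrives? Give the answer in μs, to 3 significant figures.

L = 6900 bits.
Transmission delay = L/R = 6900 / 14200000000 = 0.485915 μs.
Propagation delay = d/s = 264000 m / 197000000 m/s = 1340.1 μs.
Plus processing delay 1.5 ms = 1500 μs.
Total = 2840 μs.

2840 μs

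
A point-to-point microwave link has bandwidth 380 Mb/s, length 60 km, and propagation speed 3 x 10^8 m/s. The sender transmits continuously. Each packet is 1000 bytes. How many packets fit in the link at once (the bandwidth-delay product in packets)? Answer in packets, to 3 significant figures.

9.50 packets

Propagation delay = 60000 / 300000000 = 0.0002 s.
BDP = R × t_prop = 380000000 × 0.0002 = 76000 bits.
In packets of 8000 bits: 9.50 packets.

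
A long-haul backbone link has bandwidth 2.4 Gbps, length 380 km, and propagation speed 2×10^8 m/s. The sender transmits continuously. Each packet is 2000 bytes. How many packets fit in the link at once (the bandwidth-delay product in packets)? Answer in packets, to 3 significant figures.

Propagation delay = 380000 / 200000000 = 0.0019 s.
BDP = R × t_prop = 2400000000 × 0.0019 = 4560000 bits.
In packets of 16000 bits: 285 packets.

285 packets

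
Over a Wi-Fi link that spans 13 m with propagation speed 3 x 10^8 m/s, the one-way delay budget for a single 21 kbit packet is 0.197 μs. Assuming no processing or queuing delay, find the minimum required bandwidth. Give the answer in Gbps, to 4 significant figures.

136.7 Gbps

Propagation delay = 13 / 300000000 = 0.0433333 μs.
Transmission budget = 0.197 − 0.0433333 = 0.153667 μs.
R ≥ L / t_tx = 21000 bits / 1.53667e-07 s = 136.7 Gbps.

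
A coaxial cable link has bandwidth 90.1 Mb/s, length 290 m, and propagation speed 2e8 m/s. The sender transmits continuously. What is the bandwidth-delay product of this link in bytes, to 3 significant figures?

Propagation delay = 290 / 200000000 = 1.45e-06 s.
BDP = R × t_prop = 90100000 × 1.45e-06 = 130.645 bits.
In bytes: 130.645/8 = 16.3 bytes.

16.3 bytes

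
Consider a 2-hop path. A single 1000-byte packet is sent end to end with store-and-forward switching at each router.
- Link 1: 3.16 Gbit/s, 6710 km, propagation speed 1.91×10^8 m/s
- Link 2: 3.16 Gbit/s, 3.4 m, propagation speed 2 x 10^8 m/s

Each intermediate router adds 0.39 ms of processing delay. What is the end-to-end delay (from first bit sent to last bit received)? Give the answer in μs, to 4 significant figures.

35530 μs

L = 1000 × 8 = 8000 bits.
Transmission delay per hop = L/R = 8000/3160000000 = 2.53165 μs; 2 hops → 5.06329 μs.
Propagation delays (d/s per hop): 35130.9, 0.017 μs; sum = 35130.9 μs.
Processing at 1 router(s): 1 × 0.39 ms = 390 μs.
End-to-end = 35530 μs.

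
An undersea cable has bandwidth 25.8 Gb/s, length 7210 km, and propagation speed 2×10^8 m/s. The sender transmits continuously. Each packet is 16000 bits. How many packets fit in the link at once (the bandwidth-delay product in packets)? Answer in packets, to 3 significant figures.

Propagation delay = 7210000 / 200000000 = 0.03605 s.
BDP = R × t_prop = 25800000000 × 0.03605 = 930090000 bits.
In packets of 16000 bits: 58100 packets.

58100 packets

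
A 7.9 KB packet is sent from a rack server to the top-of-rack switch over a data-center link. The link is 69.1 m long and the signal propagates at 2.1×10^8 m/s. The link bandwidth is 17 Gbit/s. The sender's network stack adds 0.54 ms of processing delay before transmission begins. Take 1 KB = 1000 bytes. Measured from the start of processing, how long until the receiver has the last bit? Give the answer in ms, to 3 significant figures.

L = 63200 bits.
Transmission delay = L/R = 63200 / 17000000000 = 0.00371765 ms.
Propagation delay = d/s = 69.1 m / 210000000 m/s = 0.000329048 ms.
Plus processing delay 0.54 ms = 0.54 ms.
Total = 0.544 ms.

0.544 ms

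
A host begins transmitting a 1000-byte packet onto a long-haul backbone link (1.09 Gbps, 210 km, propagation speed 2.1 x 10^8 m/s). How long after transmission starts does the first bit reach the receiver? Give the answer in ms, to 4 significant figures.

First bit experiences only propagation delay: d/s = 210000/210000000 = 1.000 ms.

1.000 ms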